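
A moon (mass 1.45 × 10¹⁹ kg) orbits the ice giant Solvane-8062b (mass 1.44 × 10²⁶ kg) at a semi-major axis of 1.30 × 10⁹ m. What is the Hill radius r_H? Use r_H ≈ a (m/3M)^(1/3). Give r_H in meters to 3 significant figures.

4.19 × 10⁶ m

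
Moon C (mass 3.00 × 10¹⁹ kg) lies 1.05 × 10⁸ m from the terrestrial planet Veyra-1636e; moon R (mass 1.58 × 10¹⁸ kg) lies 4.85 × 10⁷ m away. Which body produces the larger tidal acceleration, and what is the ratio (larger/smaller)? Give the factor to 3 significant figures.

Moon C, by a factor of ≈ 1.87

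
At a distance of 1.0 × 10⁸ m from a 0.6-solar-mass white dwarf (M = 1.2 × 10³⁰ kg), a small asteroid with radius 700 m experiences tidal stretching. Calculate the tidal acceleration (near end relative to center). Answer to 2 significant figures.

Δg = 2GMr/d³
   = 2 × (6.674 × 10⁻¹¹) × (1.2 × 10³⁰) × (700) / (1.0 × 10⁸)³
   = 1.1 × 10⁻¹ m/s²

1.1 × 10⁻¹ m/s²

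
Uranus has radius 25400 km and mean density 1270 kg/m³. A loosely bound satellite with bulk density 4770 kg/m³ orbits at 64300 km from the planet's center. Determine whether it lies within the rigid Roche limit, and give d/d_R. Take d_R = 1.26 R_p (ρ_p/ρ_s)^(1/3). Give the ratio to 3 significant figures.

outside; d/d_R ≈ 3.12

d_R = 1.26 × (25400 km) × (1270/4770)^(1/3) = 20590 km
d/d_R = (64300) / (20590) = 3.12
Since d/d_R > 1, the body is outside the Roche limit.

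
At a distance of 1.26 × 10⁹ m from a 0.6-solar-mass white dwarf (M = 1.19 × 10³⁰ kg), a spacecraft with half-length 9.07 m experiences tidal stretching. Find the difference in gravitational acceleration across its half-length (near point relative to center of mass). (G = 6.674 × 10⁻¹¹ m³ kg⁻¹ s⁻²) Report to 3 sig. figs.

7.20 × 10⁻⁷ m/s²

Differencing GM/(d−r)² and GM/d² to first order in r/d gives 2GMr/d³.
Δg = 2GMr/d³
   = 2 × (6.674 × 10⁻¹¹) × (1.19 × 10³⁰) × (9.07) / (1.26 × 10⁹)³
   = 7.20 × 10⁻⁷ m/s²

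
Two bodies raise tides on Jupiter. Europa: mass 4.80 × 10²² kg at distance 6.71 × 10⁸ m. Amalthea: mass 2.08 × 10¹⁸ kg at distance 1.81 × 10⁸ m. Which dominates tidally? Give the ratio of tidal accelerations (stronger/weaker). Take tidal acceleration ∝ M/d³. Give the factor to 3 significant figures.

Tidal stretch scales as M/d³; compute that for each body.
Europa: (4.80 × 10²²) / (6.71 × 10⁸)³ = 1.589 × 10⁻⁴
Amalthea: (2.08 × 10¹⁸) / (1.81 × 10⁸)³ = 3.508 × 10⁻⁷
Ratio (larger/smaller) = 453

Europa, by a factor of ≈ 453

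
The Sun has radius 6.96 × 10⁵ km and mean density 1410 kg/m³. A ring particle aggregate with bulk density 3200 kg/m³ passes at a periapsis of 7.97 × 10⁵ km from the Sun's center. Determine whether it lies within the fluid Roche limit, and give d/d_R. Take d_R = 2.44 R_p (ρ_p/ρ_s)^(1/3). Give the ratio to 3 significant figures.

inside; d/d_R ≈ 0.617

d_R = 2.44 × (6.96 × 10⁵ km) × (1410/3200)^(1/3) = 1.292 × 10⁶ km
d/d_R = (7.97 × 10⁵) / (1.292 × 10⁶) = 0.617
Since d/d_R < 1, the body is inside the Roche limit.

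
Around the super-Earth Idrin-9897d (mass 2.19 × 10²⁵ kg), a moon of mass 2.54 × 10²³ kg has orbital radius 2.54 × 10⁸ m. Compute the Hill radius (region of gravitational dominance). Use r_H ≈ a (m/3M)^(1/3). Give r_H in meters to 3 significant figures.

3.99 × 10⁷ m

r_H ≈ a (m/3M)^(1/3)
    = (2.54 × 10⁸) × (2.54 × 10²³ / (3 × 2.19 × 10²⁵))^(1/3)
    = 3.99 × 10⁷ m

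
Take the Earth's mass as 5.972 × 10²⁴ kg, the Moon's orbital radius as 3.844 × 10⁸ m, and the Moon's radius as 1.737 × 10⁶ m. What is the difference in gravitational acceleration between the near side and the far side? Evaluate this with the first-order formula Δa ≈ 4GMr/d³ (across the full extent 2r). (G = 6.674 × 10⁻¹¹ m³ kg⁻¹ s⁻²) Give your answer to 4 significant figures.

4.875 × 10⁻⁵ m/s²

Near-to-far spans 2r, so the tidal difference is twice the near-to-center value: 4GMr/d³.
a_tidal = 4GMr/d³
        = 4 × (6.674 × 10⁻¹¹) × (5.972 × 10²⁴) × (1.737 × 10⁶) / (3.844 × 10⁸)³
        = 4.875 × 10⁻⁵ m/s²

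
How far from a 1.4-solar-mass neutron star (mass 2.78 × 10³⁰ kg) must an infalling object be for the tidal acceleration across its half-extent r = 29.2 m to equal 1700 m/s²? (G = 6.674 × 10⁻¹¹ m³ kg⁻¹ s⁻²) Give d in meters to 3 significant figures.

1.85 × 10⁶ m

2GMr/d³ = a_tidal  ⇒  d = (2GMr / a_tidal)^(1/3)
d = (2 × 6.674×10⁻¹¹ × (2.78 × 10³⁰) × (29.2) / (1700))^(1/3)
  = 1.85 × 10⁶ m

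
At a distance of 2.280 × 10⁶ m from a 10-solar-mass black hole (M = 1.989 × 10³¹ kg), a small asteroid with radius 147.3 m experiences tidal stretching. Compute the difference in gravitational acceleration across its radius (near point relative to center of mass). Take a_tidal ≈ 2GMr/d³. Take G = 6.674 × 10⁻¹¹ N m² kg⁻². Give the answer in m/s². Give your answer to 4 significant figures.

Δa = 2GMr/d³
   = 2 × (6.674 × 10⁻¹¹) × (1.989 × 10³¹) × (147.3) / (2.280 × 10⁶)³
   = 3.300 × 10⁴ m/s²

3.300 × 10⁴ m/s²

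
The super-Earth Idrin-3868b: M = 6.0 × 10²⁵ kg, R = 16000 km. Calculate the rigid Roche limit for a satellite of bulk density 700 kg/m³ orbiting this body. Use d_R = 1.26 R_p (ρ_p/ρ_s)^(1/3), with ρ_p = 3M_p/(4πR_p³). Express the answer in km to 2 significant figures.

ρ_p = 3M_p/(4πR_p³) = 3 × (6.0 × 10²⁵) / (4π × (1.6 × 10⁷ m)³) = 3500 kg/m³
d_R = 1.26 × 16000 km × (3500/700)^(1/3)
    = 34000 km

34000 km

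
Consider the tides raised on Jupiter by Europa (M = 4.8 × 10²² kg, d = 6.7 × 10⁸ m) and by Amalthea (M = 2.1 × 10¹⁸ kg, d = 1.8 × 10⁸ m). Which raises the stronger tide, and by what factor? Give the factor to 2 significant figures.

Europa, by a factor of ≈ 440

Compare M/d³ for the two perturbers:
Europa: (4.8 × 10²²) / (6.7 × 10⁸)³ = 1.596 × 10⁻⁴
Amalthea: (2.1 × 10¹⁸) / (1.8 × 10⁸)³ = 3.601 × 10⁻⁷
Ratio (larger/smaller) = 440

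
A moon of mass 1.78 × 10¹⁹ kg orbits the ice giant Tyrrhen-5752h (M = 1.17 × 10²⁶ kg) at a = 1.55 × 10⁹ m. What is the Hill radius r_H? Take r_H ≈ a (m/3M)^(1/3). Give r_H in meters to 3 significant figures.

5.74 × 10⁶ m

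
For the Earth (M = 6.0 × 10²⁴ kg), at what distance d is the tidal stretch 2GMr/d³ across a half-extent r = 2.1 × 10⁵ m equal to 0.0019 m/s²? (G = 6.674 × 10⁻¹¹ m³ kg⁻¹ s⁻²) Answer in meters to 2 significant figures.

4.5 × 10⁷ m

2GMr/d³ = a_tidal  ⇒  d = (2GMr / a_tidal)^(1/3)
d = (2 × 6.674×10⁻¹¹ × (6.0 × 10²⁴) × (2.1 × 10⁵) / (0.0019))^(1/3)
  = 4.5 × 10⁷ m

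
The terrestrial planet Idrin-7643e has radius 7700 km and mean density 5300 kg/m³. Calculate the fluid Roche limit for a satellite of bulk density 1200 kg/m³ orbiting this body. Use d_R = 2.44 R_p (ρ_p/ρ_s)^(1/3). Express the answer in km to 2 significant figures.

d_R = 2.44 × 7700 km × (5300/1200)^(1/3)
    = 31000 km

31000 km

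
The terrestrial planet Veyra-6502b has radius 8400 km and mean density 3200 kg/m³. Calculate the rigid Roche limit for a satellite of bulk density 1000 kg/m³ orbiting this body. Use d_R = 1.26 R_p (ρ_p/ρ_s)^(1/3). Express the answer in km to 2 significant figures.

d_R = 1.26 × 8400 km × (3200/1000)^(1/3)
    = 16000 km

16000 km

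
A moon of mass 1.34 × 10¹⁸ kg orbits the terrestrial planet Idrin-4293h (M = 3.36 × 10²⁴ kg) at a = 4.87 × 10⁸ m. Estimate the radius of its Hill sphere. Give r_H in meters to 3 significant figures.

r_H ≈ a (m/3M)^(1/3)
    = (4.87 × 10⁸) × (1.34 × 10¹⁸ / (3 × 3.36 × 10²⁴))^(1/3)
    = 2.49 × 10⁶ m

2.49 × 10⁶ m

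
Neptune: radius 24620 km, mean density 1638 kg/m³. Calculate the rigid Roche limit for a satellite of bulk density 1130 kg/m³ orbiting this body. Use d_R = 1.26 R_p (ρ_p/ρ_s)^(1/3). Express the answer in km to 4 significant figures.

d_R = 1.26 × 24620 km × (1638/1130)^(1/3)
    = 35110 km

35110 km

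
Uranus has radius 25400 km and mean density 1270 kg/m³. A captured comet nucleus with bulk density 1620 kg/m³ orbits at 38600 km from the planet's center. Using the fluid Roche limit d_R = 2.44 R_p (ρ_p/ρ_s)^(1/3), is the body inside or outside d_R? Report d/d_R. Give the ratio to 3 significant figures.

d_R = 2.44 × (25400 km) × (1270/1620)^(1/3) = 57150 km
d/d_R = (38600) / (57150) = 0.675
Since d/d_R < 1, the body is inside the Roche limit.

inside; d/d_R ≈ 0.675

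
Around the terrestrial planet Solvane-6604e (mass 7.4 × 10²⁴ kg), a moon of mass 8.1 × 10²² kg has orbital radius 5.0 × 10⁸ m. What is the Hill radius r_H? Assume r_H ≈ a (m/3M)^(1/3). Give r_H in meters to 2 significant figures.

r_H ≈ a (m/3M)^(1/3)
    = (5.0 × 10⁸) × (8.1 × 10²² / (3 × 7.4 × 10²⁴))^(1/3)
    = 7.7 × 10⁷ m

7.7 × 10⁷ m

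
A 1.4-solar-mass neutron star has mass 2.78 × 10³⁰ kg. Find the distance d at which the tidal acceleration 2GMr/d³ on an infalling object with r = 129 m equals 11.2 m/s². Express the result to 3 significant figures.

1.62 × 10⁷ m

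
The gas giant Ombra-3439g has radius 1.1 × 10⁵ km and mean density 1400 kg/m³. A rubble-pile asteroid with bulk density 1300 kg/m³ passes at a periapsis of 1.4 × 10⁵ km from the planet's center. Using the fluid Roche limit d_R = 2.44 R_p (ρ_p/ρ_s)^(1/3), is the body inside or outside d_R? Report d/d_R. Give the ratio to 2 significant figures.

inside; d/d_R ≈ 0.51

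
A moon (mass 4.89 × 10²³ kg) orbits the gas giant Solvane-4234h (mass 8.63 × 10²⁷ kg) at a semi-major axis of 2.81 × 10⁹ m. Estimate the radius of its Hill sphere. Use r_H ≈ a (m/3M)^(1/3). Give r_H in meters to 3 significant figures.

7.48 × 10⁷ m

r_H ≈ a (m/3M)^(1/3)
    = (2.81 × 10⁹) × (4.89 × 10²³ / (3 × 8.63 × 10²⁷))^(1/3)
    = 7.48 × 10⁷ m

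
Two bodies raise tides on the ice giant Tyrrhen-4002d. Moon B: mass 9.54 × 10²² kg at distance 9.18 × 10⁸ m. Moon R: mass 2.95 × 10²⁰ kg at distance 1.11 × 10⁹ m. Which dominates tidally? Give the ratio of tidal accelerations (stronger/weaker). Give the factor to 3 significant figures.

Moon B, by a factor of ≈ 572

The tide-raising term goes as M/d³ (the gradient of a 1/d² field).
Moon B: (9.54 × 10²²) / (9.18 × 10⁸)³ = 1.233 × 10⁻⁴
Moon R: (2.95 × 10²⁰) / (1.11 × 10⁹)³ = 2.157 × 10⁻⁷
Ratio (larger/smaller) = 572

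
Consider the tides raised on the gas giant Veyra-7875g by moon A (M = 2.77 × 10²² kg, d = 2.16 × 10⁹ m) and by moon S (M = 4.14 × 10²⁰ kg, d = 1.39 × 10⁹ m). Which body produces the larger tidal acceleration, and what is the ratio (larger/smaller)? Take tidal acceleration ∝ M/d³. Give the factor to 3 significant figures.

Moon A, by a factor of ≈ 17.8

Tidal stretch scales as M/d³; compute that for each body.
Moon A: (2.77 × 10²²) / (2.16 × 10⁹)³ = 2.749 × 10⁻⁶
Moon S: (4.14 × 10²⁰) / (1.39 × 10⁹)³ = 1.542 × 10⁻⁷
Ratio (larger/smaller) = 17.8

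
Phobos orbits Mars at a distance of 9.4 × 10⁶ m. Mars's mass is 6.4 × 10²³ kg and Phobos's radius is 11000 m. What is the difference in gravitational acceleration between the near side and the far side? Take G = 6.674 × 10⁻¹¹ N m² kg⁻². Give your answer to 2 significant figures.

2.3 × 10⁻³ m/s²

Near-to-far spans 2r, so the tidal difference is twice the near-to-center value: 4GMr/d³.
Δa = 4GMr/d³
   = 4 × (6.674 × 10⁻¹¹) × (6.4 × 10²³) × (11000) / (9.4 × 10⁶)³
   = 2.3 × 10⁻³ m/s²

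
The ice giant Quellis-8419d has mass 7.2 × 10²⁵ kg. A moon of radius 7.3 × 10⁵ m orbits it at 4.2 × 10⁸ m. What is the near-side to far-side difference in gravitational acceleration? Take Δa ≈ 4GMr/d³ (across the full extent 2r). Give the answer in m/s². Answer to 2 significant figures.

The field gradient is 2GM/d³; across the full diameter 2r the difference is 4GMr/d³.
Δg = 4GMr/d³
   = 4 × (6.674 × 10⁻¹¹) × (7.2 × 10²⁵) × (7.3 × 10⁵) / (4.2 × 10⁸)³
   = 1.9 × 10⁻⁴ m/s²

1.9 × 10⁻⁴ m/s²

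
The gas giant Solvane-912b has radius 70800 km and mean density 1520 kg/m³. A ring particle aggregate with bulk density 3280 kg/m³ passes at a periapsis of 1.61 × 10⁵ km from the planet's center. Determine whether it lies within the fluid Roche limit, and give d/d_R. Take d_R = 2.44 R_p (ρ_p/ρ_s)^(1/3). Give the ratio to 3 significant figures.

d_R = 2.44 × (70800 km) × (1520/3280)^(1/3) = 1.337 × 10⁵ km
d/d_R = (1.61 × 10⁵) / (1.337 × 10⁵) = 1.20
Since d/d_R > 1, the body is outside the Roche limit.

outside; d/d_R ≈ 1.20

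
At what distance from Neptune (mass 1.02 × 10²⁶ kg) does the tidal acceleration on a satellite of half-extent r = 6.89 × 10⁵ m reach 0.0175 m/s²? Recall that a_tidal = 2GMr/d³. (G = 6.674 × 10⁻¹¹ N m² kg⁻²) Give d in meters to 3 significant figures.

2GMr/d³ = a_tidal  ⇒  d = (2GMr / a_tidal)^(1/3)
d = (2 × 6.674×10⁻¹¹ × (1.02 × 10²⁶) × (6.89 × 10⁵) / (0.0175))^(1/3)
  = 8.12 × 10⁷ m

8.12 × 10⁷ m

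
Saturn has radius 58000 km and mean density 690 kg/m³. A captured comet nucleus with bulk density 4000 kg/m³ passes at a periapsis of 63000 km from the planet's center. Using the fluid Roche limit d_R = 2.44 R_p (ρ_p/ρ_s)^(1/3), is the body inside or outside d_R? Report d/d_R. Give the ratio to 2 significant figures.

inside; d/d_R ≈ 0.80

d_R = 2.44 × (58000 km) × (690/4000)^(1/3) = 78780 km
d/d_R = (63000) / (78780) = 0.80
Since d/d_R < 1, the body is inside the Roche limit.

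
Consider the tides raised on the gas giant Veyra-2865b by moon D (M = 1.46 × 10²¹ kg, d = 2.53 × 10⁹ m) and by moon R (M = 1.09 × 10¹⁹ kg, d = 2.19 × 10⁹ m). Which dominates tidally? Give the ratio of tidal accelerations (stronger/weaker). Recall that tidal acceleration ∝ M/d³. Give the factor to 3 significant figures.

Tidal acceleration ∝ M/d³, so compare M/d³ for each.
Moon D: (1.46 × 10²¹) / (2.53 × 10⁹)³ = 9.016 × 10⁻⁸
Moon R: (1.09 × 10¹⁹) / (2.19 × 10⁹)³ = 1.038 × 10⁻⁹
Ratio (larger/smaller) = 86.9

Moon D, by a factor of ≈ 86.9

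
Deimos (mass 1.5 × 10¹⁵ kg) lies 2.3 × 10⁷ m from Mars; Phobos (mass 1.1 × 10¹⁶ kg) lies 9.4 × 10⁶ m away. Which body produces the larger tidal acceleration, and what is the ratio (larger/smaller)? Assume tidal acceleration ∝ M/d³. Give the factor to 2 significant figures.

Tidal stretch scales as M/d³; compute that for each body.
Deimos: (1.5 × 10¹⁵) / (2.3 × 10⁷)³ = 1.233 × 10⁻⁷
Phobos: (1.1 × 10¹⁶) / (9.4 × 10⁶)³ = 1.324 × 10⁻⁵
Ratio (larger/smaller) = 110

Phobos, by a factor of ≈ 110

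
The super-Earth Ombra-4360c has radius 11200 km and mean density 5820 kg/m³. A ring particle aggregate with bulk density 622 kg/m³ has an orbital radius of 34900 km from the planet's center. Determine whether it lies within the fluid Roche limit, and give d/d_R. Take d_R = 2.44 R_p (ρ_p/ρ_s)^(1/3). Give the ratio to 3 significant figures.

inside; d/d_R ≈ 0.606

d_R = 2.44 × (11200 km) × (5820/622)^(1/3) = 57590 km
d/d_R = (34900) / (57590) = 0.606
Since d/d_R < 1, the body is inside the Roche limit.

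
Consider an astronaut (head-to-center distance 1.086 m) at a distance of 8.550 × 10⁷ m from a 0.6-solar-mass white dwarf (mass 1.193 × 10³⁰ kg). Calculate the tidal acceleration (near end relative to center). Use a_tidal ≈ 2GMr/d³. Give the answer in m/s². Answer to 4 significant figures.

2.767 × 10⁻⁴ m/s²

Δg = 2GMr/d³
   = 2 × (6.674 × 10⁻¹¹) × (1.193 × 10³⁰) × (1.086) / (8.550 × 10⁷)³
   = 2.767 × 10⁻⁴ m/s²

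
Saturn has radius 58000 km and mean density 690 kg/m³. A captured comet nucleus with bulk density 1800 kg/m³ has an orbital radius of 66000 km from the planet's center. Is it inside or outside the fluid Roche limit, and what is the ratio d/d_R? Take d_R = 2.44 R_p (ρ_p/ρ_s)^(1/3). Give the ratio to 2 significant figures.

inside; d/d_R ≈ 0.64

d_R = 2.44 × (58000 km) × (690/1800)^(1/3) = 1.028 × 10⁵ km
d/d_R = (66000) / (1.028 × 10⁵) = 0.64
Since d/d_R < 1, the body is inside the Roche limit.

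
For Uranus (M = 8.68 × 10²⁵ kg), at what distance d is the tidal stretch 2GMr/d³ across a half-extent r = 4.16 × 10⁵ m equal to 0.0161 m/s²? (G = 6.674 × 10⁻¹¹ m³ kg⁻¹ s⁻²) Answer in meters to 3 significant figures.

6.69 × 10⁷ m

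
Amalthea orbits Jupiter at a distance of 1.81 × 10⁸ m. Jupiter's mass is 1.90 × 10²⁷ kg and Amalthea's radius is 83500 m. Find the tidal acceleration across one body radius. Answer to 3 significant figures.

3.57 × 10⁻³ m/s²

The tidal stretch is the gradient of GM/d² times the body's extent r, hence the 1/d³ dependence.
a_tidal = 2GMr/d³
        = 2 × (6.674 × 10⁻¹¹) × (1.90 × 10²⁷) × (83500) / (1.81 × 10⁸)³
        = 3.57 × 10⁻³ m/s²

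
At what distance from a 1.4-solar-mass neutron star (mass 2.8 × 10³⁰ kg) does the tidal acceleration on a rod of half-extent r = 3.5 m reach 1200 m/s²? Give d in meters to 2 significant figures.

2GMr/d³ = a_tidal  ⇒  d = (2GMr / a_tidal)^(1/3)
d = (2 × 6.674×10⁻¹¹ × (2.8 × 10³⁰) × (3.5) / (1200))^(1/3)
  = 1.0 × 10⁶ m

1.0 × 10⁶ m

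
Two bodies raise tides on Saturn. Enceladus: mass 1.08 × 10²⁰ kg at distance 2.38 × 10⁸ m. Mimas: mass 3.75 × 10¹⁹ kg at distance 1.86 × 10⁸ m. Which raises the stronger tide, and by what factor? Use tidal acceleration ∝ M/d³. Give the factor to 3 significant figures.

Tidal stretch scales as M/d³; compute that for each body.
Enceladus: (1.08 × 10²⁰) / (2.38 × 10⁸)³ = 8.011 × 10⁻⁶
Mimas: (3.75 × 10¹⁹) / (1.86 × 10⁸)³ = 5.828 × 10⁻⁶
Ratio (larger/smaller) = 1.37

Enceladus, by a factor of ≈ 1.37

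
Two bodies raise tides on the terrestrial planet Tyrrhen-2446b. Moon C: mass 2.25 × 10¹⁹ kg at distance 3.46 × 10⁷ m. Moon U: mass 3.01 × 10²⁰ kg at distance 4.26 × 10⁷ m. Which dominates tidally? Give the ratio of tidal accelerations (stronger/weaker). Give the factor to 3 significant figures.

Tidal stretch scales as M/d³; compute that for each body.
Moon C: (2.25 × 10¹⁹) / (3.46 × 10⁷)³ = 5.432 × 10⁻⁴
Moon U: (3.01 × 10²⁰) / (4.26 × 10⁷)³ = 3.893 × 10⁻³
Ratio (larger/smaller) = 7.17

Moon U, by a factor of ≈ 7.17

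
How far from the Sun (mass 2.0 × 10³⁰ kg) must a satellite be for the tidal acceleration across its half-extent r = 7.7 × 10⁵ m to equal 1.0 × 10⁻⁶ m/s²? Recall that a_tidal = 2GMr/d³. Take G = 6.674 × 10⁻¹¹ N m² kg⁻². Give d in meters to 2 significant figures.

5.9 × 10¹⁰ m

2GMr/d³ = a_tidal  ⇒  d = (2GMr / a_tidal)^(1/3)
d = (2 × 6.674×10⁻¹¹ × (2.0 × 10³⁰) × (7.7 × 10⁵) / (1.0 × 10⁻⁶))^(1/3)
  = 5.9 × 10¹⁰ m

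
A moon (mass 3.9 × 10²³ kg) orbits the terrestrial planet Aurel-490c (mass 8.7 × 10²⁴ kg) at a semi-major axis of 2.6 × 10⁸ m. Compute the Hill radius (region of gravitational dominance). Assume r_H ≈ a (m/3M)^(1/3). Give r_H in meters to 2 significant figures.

6.4 × 10⁷ m

r_H ≈ a (m/3M)^(1/3)
    = (2.6 × 10⁸) × (3.9 × 10²³ / (3 × 8.7 × 10²⁴))^(1/3)
    = 6.4 × 10⁷ m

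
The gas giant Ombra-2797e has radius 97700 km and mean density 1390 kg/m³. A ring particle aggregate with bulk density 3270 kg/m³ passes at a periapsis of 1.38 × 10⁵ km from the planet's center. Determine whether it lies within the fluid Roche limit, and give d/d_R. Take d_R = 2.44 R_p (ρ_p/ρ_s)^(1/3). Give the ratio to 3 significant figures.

d_R = 2.44 × (97700 km) × (1390/3270)^(1/3) = 1.792 × 10⁵ km
d/d_R = (1.38 × 10⁵) / (1.792 × 10⁵) = 0.770
Since d/d_R < 1, the body is inside the Roche limit.

inside; d/d_R ≈ 0.770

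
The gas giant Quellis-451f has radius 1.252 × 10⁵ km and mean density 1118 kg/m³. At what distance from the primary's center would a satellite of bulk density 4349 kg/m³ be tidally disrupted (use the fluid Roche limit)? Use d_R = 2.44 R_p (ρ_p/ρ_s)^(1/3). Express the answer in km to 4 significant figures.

d_R = 2.44 × 1.252 × 10⁵ km × (1118/4349)^(1/3)
    = 1.942 × 10⁵ km

1.942 × 10⁵ km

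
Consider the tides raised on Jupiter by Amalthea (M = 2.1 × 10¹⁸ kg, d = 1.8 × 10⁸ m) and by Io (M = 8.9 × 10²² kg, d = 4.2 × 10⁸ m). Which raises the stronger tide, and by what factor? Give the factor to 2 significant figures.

Io, by a factor of ≈ 3300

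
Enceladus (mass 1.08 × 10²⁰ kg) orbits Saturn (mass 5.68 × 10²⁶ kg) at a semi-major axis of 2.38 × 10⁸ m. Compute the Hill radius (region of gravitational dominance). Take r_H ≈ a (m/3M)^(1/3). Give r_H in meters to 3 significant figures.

9.49 × 10⁵ m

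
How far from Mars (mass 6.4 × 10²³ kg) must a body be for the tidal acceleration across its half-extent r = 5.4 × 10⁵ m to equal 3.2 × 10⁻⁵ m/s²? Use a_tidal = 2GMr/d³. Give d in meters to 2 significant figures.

2GMr/d³ = a_tidal  ⇒  d = (2GMr / a_tidal)^(1/3)
d = (2 × 6.674×10⁻¹¹ × (6.4 × 10²³) × (5.4 × 10⁵) / (3.2 × 10⁻⁵))^(1/3)
  = 1.1 × 10⁸ m

1.1 × 10⁸ m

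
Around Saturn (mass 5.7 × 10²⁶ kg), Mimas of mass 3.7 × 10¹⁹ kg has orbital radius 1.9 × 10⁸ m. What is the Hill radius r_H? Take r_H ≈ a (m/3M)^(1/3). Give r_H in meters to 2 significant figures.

5.3 × 10⁵ m

r_H ≈ a (m/3M)^(1/3)
    = (1.9 × 10⁸) × (3.7 × 10¹⁹ / (3 × 5.7 × 10²⁶))^(1/3)
    = 5.3 × 10⁵ m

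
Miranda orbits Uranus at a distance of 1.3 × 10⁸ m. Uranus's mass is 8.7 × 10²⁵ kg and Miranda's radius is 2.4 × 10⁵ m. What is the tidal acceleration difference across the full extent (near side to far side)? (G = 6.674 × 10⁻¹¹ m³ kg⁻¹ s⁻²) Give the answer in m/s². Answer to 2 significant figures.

Near-to-far spans 2r, so the tidal difference is twice the near-to-center value: 4GMr/d³.
Δg = 4GMr/d³
   = 4 × (6.674 × 10⁻¹¹) × (8.7 × 10²⁵) × (2.4 × 10⁵) / (1.3 × 10⁸)³
   = 2.5 × 10⁻³ m/s²

2.5 × 10⁻³ m/s²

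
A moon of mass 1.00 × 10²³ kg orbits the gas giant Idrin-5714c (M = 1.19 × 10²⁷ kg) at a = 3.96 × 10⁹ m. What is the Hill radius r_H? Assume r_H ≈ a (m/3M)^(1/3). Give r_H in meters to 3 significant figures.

1.20 × 10⁸ m

r_H ≈ a (m/3M)^(1/3)
    = (3.96 × 10⁹) × (1.00 × 10²³ / (3 × 1.19 × 10²⁷))^(1/3)
    = 1.20 × 10⁸ m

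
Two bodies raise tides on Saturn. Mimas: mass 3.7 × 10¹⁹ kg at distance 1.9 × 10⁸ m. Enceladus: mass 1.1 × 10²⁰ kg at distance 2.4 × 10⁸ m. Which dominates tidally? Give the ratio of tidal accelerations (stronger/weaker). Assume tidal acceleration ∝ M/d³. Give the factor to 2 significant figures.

Enceladus, by a factor of ≈ 1.5

Tidal acceleration ∝ M/d³, so compare M/d³ for each.
Mimas: (3.7 × 10¹⁹) / (1.9 × 10⁸)³ = 5.394 × 10⁻⁶
Enceladus: (1.1 × 10²⁰) / (2.4 × 10⁸)³ = 7.957 × 10⁻⁶
Ratio (larger/smaller) = 1.5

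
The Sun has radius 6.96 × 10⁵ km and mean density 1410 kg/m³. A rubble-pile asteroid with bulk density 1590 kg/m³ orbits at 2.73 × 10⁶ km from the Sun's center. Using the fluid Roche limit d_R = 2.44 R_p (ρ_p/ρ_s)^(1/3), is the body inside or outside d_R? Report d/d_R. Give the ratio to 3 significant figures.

outside; d/d_R ≈ 1.67

d_R = 2.44 × (6.96 × 10⁵ km) × (1410/1590)^(1/3) = 1.632 × 10⁶ km
d/d_R = (2.73 × 10⁶) / (1.632 × 10⁶) = 1.67
Since d/d_R > 1, the body is outside the Roche limit.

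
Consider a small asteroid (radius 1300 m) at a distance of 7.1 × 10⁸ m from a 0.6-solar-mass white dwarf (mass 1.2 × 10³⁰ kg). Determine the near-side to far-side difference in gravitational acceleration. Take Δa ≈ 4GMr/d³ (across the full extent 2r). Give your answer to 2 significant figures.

Δg = 4GMr/d³
   = 4 × (6.674 × 10⁻¹¹) × (1.2 × 10³⁰) × (1300) / (7.1 × 10⁸)³
   = 1.2 × 10⁻³ m/s²

1.2 × 10⁻³ m/s²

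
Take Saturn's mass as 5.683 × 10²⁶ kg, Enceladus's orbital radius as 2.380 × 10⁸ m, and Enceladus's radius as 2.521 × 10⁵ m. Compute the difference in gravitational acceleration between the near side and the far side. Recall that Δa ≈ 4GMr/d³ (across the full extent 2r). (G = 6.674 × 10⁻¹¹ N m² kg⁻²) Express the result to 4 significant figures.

Near-to-far spans 2r, so the tidal difference is twice the near-to-center value: 4GMr/d³.
Δg = 4GMr/d³
   = 4 × (6.674 × 10⁻¹¹) × (5.683 × 10²⁶) × (2.521 × 10⁵) / (2.380 × 10⁸)³
   = 2.837 × 10⁻³ m/s²

2.837 × 10⁻³ m/s²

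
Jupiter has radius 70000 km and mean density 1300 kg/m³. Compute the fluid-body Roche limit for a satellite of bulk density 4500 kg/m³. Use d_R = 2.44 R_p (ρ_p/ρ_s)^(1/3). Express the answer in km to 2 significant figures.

1.1 × 10⁵ km

d_R = 2.44 × 70000 km × (1300/4500)^(1/3)
    = 1.1 × 10⁵ km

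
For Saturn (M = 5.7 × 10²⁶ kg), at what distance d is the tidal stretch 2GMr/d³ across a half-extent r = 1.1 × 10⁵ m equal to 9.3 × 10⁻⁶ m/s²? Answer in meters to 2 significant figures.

2GMr/d³ = a_tidal  ⇒  d = (2GMr / a_tidal)^(1/3)
d = (2 × 6.674×10⁻¹¹ × (5.7 × 10²⁶) × (1.1 × 10⁵) / (9.3 × 10⁻⁶))^(1/3)
  = 9.7 × 10⁸ m

9.7 × 10⁸ m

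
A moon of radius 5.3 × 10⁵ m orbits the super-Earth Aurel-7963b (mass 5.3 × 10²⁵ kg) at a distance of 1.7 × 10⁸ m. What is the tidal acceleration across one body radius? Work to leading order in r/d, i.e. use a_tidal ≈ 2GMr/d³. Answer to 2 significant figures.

Differencing GM/(d−r)² and GM/d² to first order in r/d gives 2GMr/d³.
a_tidal = 2GMr/d³
        = 2 × (6.674 × 10⁻¹¹) × (5.3 × 10²⁵) × (5.3 × 10⁵) / (1.7 × 10⁸)³
        = 7.6 × 10⁻⁴ m/s²

7.6 × 10⁻⁴ m/s²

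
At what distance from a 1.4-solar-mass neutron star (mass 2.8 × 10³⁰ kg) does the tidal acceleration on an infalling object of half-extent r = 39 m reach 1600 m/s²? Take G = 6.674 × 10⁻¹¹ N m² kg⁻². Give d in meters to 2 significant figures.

2GMr/d³ = a_tidal  ⇒  d = (2GMr / a_tidal)^(1/3)
d = (2 × 6.674×10⁻¹¹ × (2.8 × 10³⁰) × (39) / (1600))^(1/3)
  = 2.1 × 10⁶ m

2.1 × 10⁶ m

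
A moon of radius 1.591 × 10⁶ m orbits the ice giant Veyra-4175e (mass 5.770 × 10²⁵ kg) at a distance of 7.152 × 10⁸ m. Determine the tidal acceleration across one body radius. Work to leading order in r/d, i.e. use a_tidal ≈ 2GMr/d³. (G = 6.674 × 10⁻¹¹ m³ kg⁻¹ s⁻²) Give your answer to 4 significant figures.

3.349 × 10⁻⁵ m/s²

a_tidal = 2GMr/d³
        = 2 × (6.674 × 10⁻¹¹) × (5.770 × 10²⁵) × (1.591 × 10⁶) / (7.152 × 10⁸)³
        = 3.349 × 10⁻⁵ m/s²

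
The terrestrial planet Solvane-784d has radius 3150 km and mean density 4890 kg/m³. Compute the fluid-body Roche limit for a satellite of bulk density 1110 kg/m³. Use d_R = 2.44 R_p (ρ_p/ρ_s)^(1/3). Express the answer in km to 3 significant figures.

d_R = 2.44 × 3150 km × (4890/1110)^(1/3)
    = 12600 km

12600 km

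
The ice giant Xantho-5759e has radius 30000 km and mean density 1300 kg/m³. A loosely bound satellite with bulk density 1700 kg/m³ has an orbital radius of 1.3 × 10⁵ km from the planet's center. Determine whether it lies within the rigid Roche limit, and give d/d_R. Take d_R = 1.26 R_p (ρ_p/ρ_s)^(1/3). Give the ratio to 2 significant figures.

outside; d/d_R ≈ 3.8

d_R = 1.26 × (30000 km) × (1300/1700)^(1/3) = 34570 km
d/d_R = (1.3 × 10⁵) / (34570) = 3.8
Since d/d_R > 1, the body is outside the Roche limit.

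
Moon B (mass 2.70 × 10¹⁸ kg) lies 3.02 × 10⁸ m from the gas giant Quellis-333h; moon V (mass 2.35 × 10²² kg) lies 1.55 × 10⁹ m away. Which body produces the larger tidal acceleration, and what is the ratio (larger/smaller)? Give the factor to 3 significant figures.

Moon V, by a factor of ≈ 64.4

The tide-raising term goes as M/d³ (the gradient of a 1/d² field).
Moon B: (2.70 × 10¹⁸) / (3.02 × 10⁸)³ = 9.803 × 10⁻⁸
Moon V: (2.35 × 10²²) / (1.55 × 10⁹)³ = 6.311 × 10⁻⁶
Ratio (larger/smaller) = 64.4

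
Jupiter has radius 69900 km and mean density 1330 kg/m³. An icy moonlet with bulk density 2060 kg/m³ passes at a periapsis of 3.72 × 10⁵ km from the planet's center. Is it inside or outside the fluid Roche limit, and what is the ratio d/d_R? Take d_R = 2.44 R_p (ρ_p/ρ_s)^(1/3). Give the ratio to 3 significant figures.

outside; d/d_R ≈ 2.52

d_R = 2.44 × (69900 km) × (1330/2060)^(1/3) = 1.474 × 10⁵ km
d/d_R = (3.72 × 10⁵) / (1.474 × 10⁵) = 2.52
Since d/d_R > 1, the body is outside the Roche limit.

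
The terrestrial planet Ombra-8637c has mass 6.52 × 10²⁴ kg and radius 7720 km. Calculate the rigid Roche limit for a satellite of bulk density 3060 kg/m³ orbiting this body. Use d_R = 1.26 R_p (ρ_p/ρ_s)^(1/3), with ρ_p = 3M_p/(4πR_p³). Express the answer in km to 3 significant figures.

10100 km

ρ_p = 3M_p/(4πR_p³) = 3 × (6.52 × 10²⁴) / (4π × (7.72 × 10⁶ m)³) = 3380 kg/m³
d_R = 1.26 × 7720 km × (3380/3060)^(1/3)
    = 10100 km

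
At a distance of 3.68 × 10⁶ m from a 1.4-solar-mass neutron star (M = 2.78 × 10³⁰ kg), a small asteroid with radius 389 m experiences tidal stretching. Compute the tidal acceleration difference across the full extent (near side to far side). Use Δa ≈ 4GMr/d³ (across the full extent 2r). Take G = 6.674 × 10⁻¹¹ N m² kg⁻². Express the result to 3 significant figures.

a_tidal = 4GMr/d³
        = 4 × (6.674 × 10⁻¹¹) × (2.78 × 10³⁰) × (389) / (3.68 × 10⁶)³
        = 5.79 × 10³ m/s²

5.79 × 10³ m/s²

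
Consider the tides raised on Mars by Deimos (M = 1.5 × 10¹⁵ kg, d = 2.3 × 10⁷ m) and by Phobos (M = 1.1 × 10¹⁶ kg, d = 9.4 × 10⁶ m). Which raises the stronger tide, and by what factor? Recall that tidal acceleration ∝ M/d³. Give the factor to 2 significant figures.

Tidal stretch scales as M/d³; compute that for each body.
Deimos: (1.5 × 10¹⁵) / (2.3 × 10⁷)³ = 1.233 × 10⁻⁷
Phobos: (1.1 × 10¹⁶) / (9.4 × 10⁶)³ = 1.324 × 10⁻⁵
Ratio (larger/smaller) = 110

Phobos, by a factor of ≈ 110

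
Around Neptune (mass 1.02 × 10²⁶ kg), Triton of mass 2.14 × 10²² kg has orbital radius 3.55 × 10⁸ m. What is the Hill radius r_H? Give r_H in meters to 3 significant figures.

1.46 × 10⁷ m

r_H ≈ a (m/3M)^(1/3)
    = (3.55 × 10⁸) × (2.14 × 10²² / (3 × 1.02 × 10²⁶))^(1/3)
    = 1.46 × 10⁷ m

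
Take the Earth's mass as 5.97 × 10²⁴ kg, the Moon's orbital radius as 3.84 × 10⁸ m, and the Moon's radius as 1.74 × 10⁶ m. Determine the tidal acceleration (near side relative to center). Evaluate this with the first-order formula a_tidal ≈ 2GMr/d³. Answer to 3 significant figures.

2.45 × 10⁻⁵ m/s²

a_tidal = 2GMr/d³
        = 2 × (6.674 × 10⁻¹¹) × (5.97 × 10²⁴) × (1.74 × 10⁶) / (3.84 × 10⁸)³
        = 2.45 × 10⁻⁵ m/s²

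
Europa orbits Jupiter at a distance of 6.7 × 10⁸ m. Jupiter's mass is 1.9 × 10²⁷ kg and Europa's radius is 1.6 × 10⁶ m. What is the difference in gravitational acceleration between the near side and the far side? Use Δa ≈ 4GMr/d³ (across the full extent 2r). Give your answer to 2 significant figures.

2.7 × 10⁻³ m/s²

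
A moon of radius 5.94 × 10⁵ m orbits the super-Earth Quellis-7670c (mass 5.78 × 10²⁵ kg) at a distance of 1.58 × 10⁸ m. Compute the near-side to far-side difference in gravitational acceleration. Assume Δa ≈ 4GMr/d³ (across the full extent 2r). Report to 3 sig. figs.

The field gradient is 2GM/d³; across the full diameter 2r the difference is 4GMr/d³.
Δg = 4GMr/d³
   = 4 × (6.674 × 10⁻¹¹) × (5.78 × 10²⁵) × (5.94 × 10⁵) / (1.58 × 10⁸)³
   = 2.32 × 10⁻³ m/s²

2.32 × 10⁻³ m/s²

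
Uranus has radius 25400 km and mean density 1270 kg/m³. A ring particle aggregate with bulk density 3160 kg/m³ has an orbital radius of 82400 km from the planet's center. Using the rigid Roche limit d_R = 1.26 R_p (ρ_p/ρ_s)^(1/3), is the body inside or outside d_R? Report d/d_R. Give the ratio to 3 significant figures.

d_R = 1.26 × (25400 km) × (1270/3160)^(1/3) = 23620 km
d/d_R = (82400) / (23620) = 3.49
Since d/d_R > 1, the body is outside the Roche limit.

outside; d/d_R ≈ 3.49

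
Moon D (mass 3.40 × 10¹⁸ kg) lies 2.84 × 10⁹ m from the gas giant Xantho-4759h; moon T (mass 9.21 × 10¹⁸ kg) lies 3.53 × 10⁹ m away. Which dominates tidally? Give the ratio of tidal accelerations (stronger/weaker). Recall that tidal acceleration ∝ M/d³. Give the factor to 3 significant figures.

Moon T, by a factor of ≈ 1.41

Tidal stretch scales as M/d³; compute that for each body.
Moon D: (3.40 × 10¹⁸) / (2.84 × 10⁹)³ = 1.484 × 10⁻¹⁰
Moon T: (9.21 × 10¹⁸) / (3.53 × 10⁹)³ = 2.094 × 10⁻¹⁰
Ratio (larger/smaller) = 1.41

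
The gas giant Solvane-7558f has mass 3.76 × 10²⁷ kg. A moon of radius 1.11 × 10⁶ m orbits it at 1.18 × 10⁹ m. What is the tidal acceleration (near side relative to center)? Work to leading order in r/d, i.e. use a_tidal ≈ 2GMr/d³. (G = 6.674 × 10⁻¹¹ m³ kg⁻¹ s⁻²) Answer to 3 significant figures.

Δa = 2GMr/d³
   = 2 × (6.674 × 10⁻¹¹) × (3.76 × 10²⁷) × (1.11 × 10⁶) / (1.18 × 10⁹)³
   = 3.39 × 10⁻⁴ m/s²

3.39 × 10⁻⁴ m/s²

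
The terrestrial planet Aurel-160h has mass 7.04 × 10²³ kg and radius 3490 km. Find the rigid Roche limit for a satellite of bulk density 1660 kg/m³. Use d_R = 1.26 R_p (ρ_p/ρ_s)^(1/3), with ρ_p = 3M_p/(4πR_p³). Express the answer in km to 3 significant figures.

ρ_p = 3M_p/(4πR_p³) = 3 × (7.04 × 10²³) / (4π × (3.49 × 10⁶ m)³) = 3950 kg/m³
d_R = 1.26 × 3490 km × (3950/1660)^(1/3)
    = 5870 km

5870 km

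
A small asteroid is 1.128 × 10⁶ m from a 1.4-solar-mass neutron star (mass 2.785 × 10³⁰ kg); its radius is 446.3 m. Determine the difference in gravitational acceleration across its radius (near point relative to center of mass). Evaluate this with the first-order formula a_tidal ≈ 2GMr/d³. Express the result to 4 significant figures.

1.156 × 10⁵ m/s²

a_tidal = 2GMr/d³
        = 2 × (6.674 × 10⁻¹¹) × (2.785 × 10³⁰) × (446.3) / (1.128 × 10⁶)³
        = 1.156 × 10⁵ m/s²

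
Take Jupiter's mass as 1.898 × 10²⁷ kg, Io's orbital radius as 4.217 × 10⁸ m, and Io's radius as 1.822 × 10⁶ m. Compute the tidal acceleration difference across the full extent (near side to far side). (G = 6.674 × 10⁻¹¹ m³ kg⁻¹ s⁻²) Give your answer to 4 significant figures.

Δg = 4GMr/d³
   = 4 × (6.674 × 10⁻¹¹) × (1.898 × 10²⁷) × (1.822 × 10⁶) / (4.217 × 10⁸)³
   = 1.231 × 10⁻² m/s²

1.231 × 10⁻² m/s²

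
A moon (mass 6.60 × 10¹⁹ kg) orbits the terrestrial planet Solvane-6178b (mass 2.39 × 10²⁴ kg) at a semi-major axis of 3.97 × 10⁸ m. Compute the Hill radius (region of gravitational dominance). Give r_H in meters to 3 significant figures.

8.32 × 10⁶ m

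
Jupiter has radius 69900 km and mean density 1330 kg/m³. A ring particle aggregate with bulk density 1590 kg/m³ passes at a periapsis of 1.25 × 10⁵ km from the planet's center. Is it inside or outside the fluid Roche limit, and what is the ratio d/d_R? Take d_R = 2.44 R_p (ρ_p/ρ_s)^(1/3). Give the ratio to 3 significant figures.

inside; d/d_R ≈ 0.778

d_R = 2.44 × (69900 km) × (1330/1590)^(1/3) = 1.607 × 10⁵ km
d/d_R = (1.25 × 10⁵) / (1.607 × 10⁵) = 0.778
Since d/d_R < 1, the body is inside the Roche limit.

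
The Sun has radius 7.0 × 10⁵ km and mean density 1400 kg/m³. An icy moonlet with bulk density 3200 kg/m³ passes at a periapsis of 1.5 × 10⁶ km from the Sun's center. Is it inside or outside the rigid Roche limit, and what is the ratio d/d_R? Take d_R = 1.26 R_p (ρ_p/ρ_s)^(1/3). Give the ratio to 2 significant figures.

outside; d/d_R ≈ 2.2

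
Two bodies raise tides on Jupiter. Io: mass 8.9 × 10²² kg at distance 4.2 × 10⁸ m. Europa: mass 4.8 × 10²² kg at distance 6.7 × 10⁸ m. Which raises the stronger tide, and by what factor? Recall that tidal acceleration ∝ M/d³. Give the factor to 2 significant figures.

Tidal acceleration ∝ M/d³, so compare M/d³ for each.
Io: (8.9 × 10²²) / (4.2 × 10⁸)³ = 1.201 × 10⁻³
Europa: (4.8 × 10²²) / (6.7 × 10⁸)³ = 1.596 × 10⁻⁴
Ratio (larger/smaller) = 7.5

Io, by a factor of ≈ 7.5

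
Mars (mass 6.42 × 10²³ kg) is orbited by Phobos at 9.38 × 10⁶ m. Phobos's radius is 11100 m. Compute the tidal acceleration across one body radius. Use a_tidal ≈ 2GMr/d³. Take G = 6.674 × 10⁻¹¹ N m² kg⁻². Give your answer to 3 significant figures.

Since r ≪ d, expand the inverse-square field across one radius to get the leading 2GMr/d³ term.
Δa = 2GMr/d³
   = 2 × (6.674 × 10⁻¹¹) × (6.42 × 10²³) × (11100) / (9.38 × 10⁶)³
   = 1.15 × 10⁻³ m/s²

1.15 × 10⁻³ m/s²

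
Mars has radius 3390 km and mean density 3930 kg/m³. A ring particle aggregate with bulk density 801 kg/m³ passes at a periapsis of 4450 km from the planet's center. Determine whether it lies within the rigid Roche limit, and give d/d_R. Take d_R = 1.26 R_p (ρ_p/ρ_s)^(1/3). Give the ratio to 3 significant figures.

d_R = 1.26 × (3390 km) × (3930/801)^(1/3) = 7258 km
d/d_R = (4450) / (7258) = 0.613
Since d/d_R < 1, the body is inside the Roche limit.

inside; d/d_R ≈ 0.613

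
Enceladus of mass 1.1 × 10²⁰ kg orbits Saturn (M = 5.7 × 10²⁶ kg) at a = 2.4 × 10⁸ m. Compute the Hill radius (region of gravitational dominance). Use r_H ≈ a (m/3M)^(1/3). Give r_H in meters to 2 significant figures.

9.6 × 10⁵ m

r_H ≈ a (m/3M)^(1/3)
    = (2.4 × 10⁸) × (1.1 × 10²⁰ / (3 × 5.7 × 10²⁶))^(1/3)
    = 9.6 × 10⁵ m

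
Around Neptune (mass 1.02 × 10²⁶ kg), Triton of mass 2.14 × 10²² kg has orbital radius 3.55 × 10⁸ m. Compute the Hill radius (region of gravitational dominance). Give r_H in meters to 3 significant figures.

r_H ≈ a (m/3M)^(1/3)
    = (3.55 × 10⁸) × (2.14 × 10²² / (3 × 1.02 × 10²⁶))^(1/3)
    = 1.46 × 10⁷ m

1.46 × 10⁷ m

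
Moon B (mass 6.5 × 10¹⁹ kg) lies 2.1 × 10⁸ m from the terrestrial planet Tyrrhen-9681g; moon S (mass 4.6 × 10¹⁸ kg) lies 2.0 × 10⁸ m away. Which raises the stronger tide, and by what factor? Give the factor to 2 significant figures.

Tidal stretch scales as M/d³; compute that for each body.
Moon B: (6.5 × 10¹⁹) / (2.1 × 10⁸)³ = 7.019 × 10⁻⁶
Moon S: (4.6 × 10¹⁸) / (2.0 × 10⁸)³ = 5.750 × 10⁻⁷
Ratio (larger/smaller) = 12

Moon B, by a factor of ≈ 12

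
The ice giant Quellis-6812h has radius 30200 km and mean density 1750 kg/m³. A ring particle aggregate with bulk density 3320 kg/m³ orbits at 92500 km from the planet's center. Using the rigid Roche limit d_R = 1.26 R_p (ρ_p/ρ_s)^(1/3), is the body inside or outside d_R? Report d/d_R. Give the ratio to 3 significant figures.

d_R = 1.26 × (30200 km) × (1750/3320)^(1/3) = 30740 km
d/d_R = (92500) / (30740) = 3.01
Since d/d_R > 1, the body is outside the Roche limit.

outside; d/d_R ≈ 3.01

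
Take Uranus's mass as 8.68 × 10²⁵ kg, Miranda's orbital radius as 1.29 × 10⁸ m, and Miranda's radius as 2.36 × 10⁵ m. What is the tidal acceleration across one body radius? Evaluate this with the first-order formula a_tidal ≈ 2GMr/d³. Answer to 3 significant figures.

1.27 × 10⁻³ m/s²

Δg = 2GMr/d³
   = 2 × (6.674 × 10⁻¹¹) × (8.68 × 10²⁵) × (2.36 × 10⁵) / (1.29 × 10⁸)³
   = 1.27 × 10⁻³ m/s²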